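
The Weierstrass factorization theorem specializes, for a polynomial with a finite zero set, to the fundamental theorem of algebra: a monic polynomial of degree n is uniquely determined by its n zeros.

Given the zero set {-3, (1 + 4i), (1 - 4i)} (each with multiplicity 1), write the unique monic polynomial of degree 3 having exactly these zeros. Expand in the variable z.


The polynomial is p(z) = ∏_{α ∈ S} (z − α), where S = {-3, (1 + 4i), (1 - 4i)}.
Expanding the product yields: p(z) = z^3 + z^2 + 11·z + 51.
Note conjugate pairs combine to real quadratics: (z − (1+4i))(z − (1−4i)) = z² − 2z + 17.
The resulting polynomial has degree 3 and real coefficients as required.

p(z) = z^3 + z^2 + 11·z + 51.


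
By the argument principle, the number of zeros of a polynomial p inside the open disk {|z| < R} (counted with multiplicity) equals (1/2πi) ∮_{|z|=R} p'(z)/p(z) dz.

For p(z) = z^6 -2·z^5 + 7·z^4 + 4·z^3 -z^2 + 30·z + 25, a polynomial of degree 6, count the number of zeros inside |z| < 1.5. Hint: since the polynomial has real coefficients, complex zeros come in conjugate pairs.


The zeros of p are: -1, (1 + 2i), (1 - 2i), -1, (1 + 2i), (1 - 2i).
Their magnitudes are: 1, 2.236, 2.236, 1, 2.236, 2.236.
Zeros with |z| < R = 1.5: -1, -1.
Count = 2.
By the argument principle, (1/2πi) ∮_{|z|=R} p'(z)/p(z) dz equals exactly this count.

Number of zeros inside |z| < 1.5: 2.


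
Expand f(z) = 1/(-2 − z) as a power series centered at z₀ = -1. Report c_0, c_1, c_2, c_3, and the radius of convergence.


Let w = z − z₀, so z = z₀ + w.
Then -2 − z = -2 − (z₀ + w) = (-2 − z₀) − w = -1 − w.
f(z) = 1/(-1 − w) = (1/(-1)) · 1/(1 − w/(-1)) = Σ_{n≥0} w^n / (-1)^(n+1).
So c_n = 1/(-1)^(n+1):
  c_0 = 1/(-1)^1 = -1.
  c_1 = 1/(-1)^2 = 1.
  c_2 = 1/(-1)^3 = -1.
  c_3 = 1/(-1)^4 = 1.
The series is valid for |w/d| < 1, i.e. |z − z₀| < |d|.
Radius of convergence: R = |-2 − z₀| = |-1| = 1 (distance from z₀ to the singularity z = -2).

c_0 = -1, c_1 = 1, c_2 = -1, c_3 = 1; R = 1.


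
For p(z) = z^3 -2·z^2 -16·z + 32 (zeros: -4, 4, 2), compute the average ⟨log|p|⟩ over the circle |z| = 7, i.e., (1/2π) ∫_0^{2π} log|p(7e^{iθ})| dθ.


Zeros: -4, 2, 4; r = 7.
Inside |z| < r: -4, 2, 4. Outside (|z| ≥ r): ∅.
p(0) = 32, so log|p(0)| = log(32) = 3.4657.
Apply Jensen: I(r) = log|p(0)| + Σ_k log(r/|z_k|), summed over zeros inside |z| < r.
  log(r/|z_k|) for z_k = -4: log(7/4) = 0.5596
  log(r/|z_k|) for z_k = 4: log(7/4) = 0.5596
  log(r/|z_k|) for z_k = 2: log(7/2) = 1.2528
Sum over inside zeros: 2.3720.
I(r) = log|p(0)| + (inside sum) = 3.4657 + 2.3720 = 5.8377.
Closed form (all zeros inside, monic): I(r) = n·log(r) = 3·log(7) = 5.8377. ✓

I(r) ≈ 5.8377.


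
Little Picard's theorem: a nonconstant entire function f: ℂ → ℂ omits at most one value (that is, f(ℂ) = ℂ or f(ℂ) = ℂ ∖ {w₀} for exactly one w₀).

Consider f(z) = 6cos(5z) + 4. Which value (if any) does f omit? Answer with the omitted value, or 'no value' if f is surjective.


Little Picard bounds the complement of f(ℂ) to at most one point.
cos is entire and surjective onto ℂ: for every w ∈ ℂ, cos(ζ) = w has a solution ζ ∈ ℂ (e.g., via the complex inverse arccos). With ζ = 5z this gives z = ζ/(5). Then 6·cos(5z) takes every value in 6·ℂ = ℂ, and adding 4 is a bijection of ℂ. So f is surjective and omits no value. (Note: only on the real line is cos bounded by [−1, 1].)

Omitted value: no value.


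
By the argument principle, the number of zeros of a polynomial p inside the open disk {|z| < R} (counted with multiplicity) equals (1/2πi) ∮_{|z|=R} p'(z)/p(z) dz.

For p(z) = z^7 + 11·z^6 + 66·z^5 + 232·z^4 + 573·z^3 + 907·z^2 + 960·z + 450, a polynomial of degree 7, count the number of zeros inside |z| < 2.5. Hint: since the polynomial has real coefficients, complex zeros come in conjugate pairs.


The zeros of p are: (-3 + 3i), (-3 - 3i), -1, (-1 + 2i), (-1 - 2i), (-1 + 2i), (-1 - 2i).
Their magnitudes are: 4.243, 4.243, 1, 2.236, 2.236, 2.236, 2.236.
Zeros with |z| < R = 2.5: -1, (-1 + 2i), (-1 - 2i), (-1 + 2i), (-1 - 2i).
Count = 5.
By the argument principle, (1/2πi) ∮_{|z|=R} p'(z)/p(z) dz equals exactly this count.

Number of zeros inside |z| < 2.5: 5.


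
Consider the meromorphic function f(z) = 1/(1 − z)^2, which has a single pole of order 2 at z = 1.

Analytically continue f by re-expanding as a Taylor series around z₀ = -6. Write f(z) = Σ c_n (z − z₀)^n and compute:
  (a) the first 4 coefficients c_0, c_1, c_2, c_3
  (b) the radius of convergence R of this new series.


Let w = z − z₀, so z = z₀ + w.
Then 1 − z = 1 − (z₀ + w) = (1 − z₀) − w = 7 − w.
f(z) = 1/(7 − w)^2 = (1/(7)^2) · (1 − w/(7))^{−2}.
By the binomial series (1−u)^{−2} = Σ_{n≥0} C(n+1, 1) u^n for |u|<1, with u = w/(7):
  c_n = C(n+1, 1) / (7)^(n+2).
  c_0 = 1/(7)^2 = 1/49.
  c_1 = 2/(7)^3 = 2/343.
  c_2 = 3/(7)^4 = 3/2401.
  c_3 = 4/(7)^5 = 4/16807.
The series is valid for |w/d| < 1, i.e. |z − z₀| < |d|.
Radius of convergence: R = |1 − z₀| = |7| = 7 (distance from z₀ to the singularity z = 1).

c_0 = 1/49, c_1 = 2/343, c_2 = 3/2401, c_3 = 4/16807; R = 7.


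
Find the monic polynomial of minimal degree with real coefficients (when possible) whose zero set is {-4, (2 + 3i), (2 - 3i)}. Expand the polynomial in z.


The polynomial is p(z) = ∏_{α ∈ S} (z − α), where S = {-4, (2 + 3i), (2 - 3i)}.
Expanding the product yields: p(z) = z^3 -3·z + 52.
Note conjugate pairs combine to real quadratics: (z − (2+3i))(z − (2−3i)) = z² − 4z + 13.
The resulting polynomial has degree 3 and real coefficients as required.

p(z) = z^3 -3·z + 52.


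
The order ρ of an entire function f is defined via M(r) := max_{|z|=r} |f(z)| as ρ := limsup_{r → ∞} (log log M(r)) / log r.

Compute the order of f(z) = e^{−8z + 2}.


|e^{−8z + 2}| = e^{Re(-8·z) + 2} ≤ e^{8|z|^1 + 2} = e^{8r^1 + 2} on |z| = r, so ρ ≤ 1. Choosing z on |z|=r so that -8·z is real positive (always possible by picking arg z appropriately) gives |f(z)| = e^{8r^1 + 2}, matching the bound. The additive constant 2 does not affect log log M(r) ~ 1·log r. Hence ρ = 1.
Therefore ρ = 1.

Order ρ = 1.


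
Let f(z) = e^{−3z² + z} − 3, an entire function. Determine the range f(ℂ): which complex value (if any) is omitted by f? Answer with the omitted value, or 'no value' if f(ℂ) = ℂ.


Little Picard bounds the complement of f(ℂ) to at most one point.
The exponent g(z) = −3z² + z is a nonconstant polynomial, hence surjective onto ℂ. So e^{g(z)} takes every value in {e^w : w ∈ ℂ} = ℂ ∖ {0}. Adding -3 shifts the range to ℂ ∖ {-3}. f omits exactly -3.

Omitted value: -3.


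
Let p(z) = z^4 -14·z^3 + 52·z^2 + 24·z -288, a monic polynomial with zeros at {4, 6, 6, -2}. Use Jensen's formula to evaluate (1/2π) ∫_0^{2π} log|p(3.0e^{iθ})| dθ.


Zeros: -2, 4, 6, 6; r = 3.0.
Inside |z| < r: -2. Outside (|z| ≥ r): 4, 6, 6.
p(0) = -288, so log|p(0)| = log(288) = 5.6630.
Apply Jensen: I(r) = log|p(0)| + Σ_k log(r/|z_k|), summed over zeros inside |z| < r.
  log(r/|z_k|) for z_k = -2: log(3.0/2) = 0.4055
  Outside zeros (4, 6, 6) contribute nothing to the Jensen sum.
Sum over inside zeros: 0.4055.
I(r) = log|p(0)| + (inside sum) = 5.6630 + 0.4055 = 6.0684.
Note: since some zeros are outside |z| ≤ r, the simplified n·log(r) form does NOT apply — only the inside zeros contribute.

I(r) ≈ 6.0684.


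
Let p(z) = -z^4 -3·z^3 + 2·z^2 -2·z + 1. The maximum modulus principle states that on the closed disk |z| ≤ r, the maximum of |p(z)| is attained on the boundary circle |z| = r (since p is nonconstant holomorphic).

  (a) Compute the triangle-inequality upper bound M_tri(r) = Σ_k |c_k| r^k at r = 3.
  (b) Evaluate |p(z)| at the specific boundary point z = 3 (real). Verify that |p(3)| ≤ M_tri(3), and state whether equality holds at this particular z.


Coefficients: c_0 = 1, c_1 = -2, c_2 = 2, c_3 = -3, c_4 = -1. Radius r = 3.
Part (a). Triangle bound: M_tri(r) = Σ_k |c_k| r^k
  = |1|·3^0 + |-2|·3^1 + |2|·3^2 + |-3|·3^3 + |-1|·3^4
  = 1 + 6 + 18 + 81 + 81 = 187.
This bounds M(r) := max_{|z|=r} |p(z)| from above; equality holds iff all terms c_k z^k can be made to align in phase at a single z on |z|=r.
Part (b). At z = 3 (real, on the circle |z| = r):
  p(3) = (1)·3^0 + (-2)·3^1 + (2)·3^2 + (-3)·3^3 + (-1)·3^4 = -149.
  |p(3)| = 149.
Check: |p(3)| = 149 ≤ 187 = M_tri(3). ✓ Equality does not hold at z = 3 (the coefficients have mixed signs, so the terms do not all align in phase there).

M_tri(3) = 187; |p(3)| = 149; equality at z=3: no.


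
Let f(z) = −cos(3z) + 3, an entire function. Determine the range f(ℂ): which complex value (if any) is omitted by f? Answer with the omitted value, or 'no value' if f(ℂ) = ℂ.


Little Picard bounds the complement of f(ℂ) to at most one point.
cos is entire and surjective onto ℂ: for every w ∈ ℂ, cos(ζ) = w has a solution ζ ∈ ℂ (e.g., via the complex inverse arccos). With ζ = 3z this gives z = ζ/(3). Then -1·cos(3z) takes every value in -1·ℂ = ℂ, and adding 3 is a bijection of ℂ. So f is surjective and omits no value. (Note: only on the real line is cos bounded by [−1, 1].)

Omitted value: no value.


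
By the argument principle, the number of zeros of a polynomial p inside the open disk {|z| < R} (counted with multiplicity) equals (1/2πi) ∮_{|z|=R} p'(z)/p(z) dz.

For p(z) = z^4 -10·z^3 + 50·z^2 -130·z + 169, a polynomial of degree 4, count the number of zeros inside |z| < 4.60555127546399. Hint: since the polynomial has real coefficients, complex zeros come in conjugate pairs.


The zeros of p are: (2 + 3i), (2 - 3i), (3 + 2i), (3 - 2i).
Their magnitudes are: 3.606, 3.606, 3.606, 3.606.
Zeros with |z| < R = 4.60555127546399: (2 + 3i), (2 - 3i), (3 + 2i), (3 - 2i).
Count = 4.
By the argument principle, (1/2πi) ∮_{|z|=R} p'(z)/p(z) dz equals exactly this count.

Number of zeros inside |z| < 4.60555127546399: 4.


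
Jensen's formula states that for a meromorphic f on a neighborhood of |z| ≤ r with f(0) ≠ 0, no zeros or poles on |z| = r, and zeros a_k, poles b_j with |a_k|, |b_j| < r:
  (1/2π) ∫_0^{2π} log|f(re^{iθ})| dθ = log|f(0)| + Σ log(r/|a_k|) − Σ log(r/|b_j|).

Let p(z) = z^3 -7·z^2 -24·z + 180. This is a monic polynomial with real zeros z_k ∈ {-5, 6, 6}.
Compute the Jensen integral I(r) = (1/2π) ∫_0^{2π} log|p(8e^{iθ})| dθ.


Zeros: -5, 6, 6; r = 8.
Inside |z| < r: -5, 6, 6. Outside (|z| ≥ r): ∅.
p(0) = 180, so log|p(0)| = log(180) = 5.1930.
Apply Jensen: I(r) = log|p(0)| + Σ_k log(r/|z_k|), summed over zeros inside |z| < r.
  log(r/|z_k|) for z_k = -5: log(8/5) = 0.4700
  log(r/|z_k|) for z_k = 6: log(8/6) = 0.2877
  log(r/|z_k|) for z_k = 6: log(8/6) = 0.2877
Sum over inside zeros: 1.0454.
I(r) = log|p(0)| + (inside sum) = 5.1930 + 1.0454 = 6.2383.
Closed form (all zeros inside, monic): I(r) = n·log(r) = 3·log(8) = 6.2383. ✓

I(r) ≈ 6.2383.


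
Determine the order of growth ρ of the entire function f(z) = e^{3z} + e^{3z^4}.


Each summand is entire of order 1 and 4 respectively (as in the single-exponential case). The order of a sum is at most the max of the orders, so ρ ≤ 4. For the lower bound: on |z|=r choose arg z so that 3z^4 is real positive; then |e^{3z^4}| = e^{3r^4} while |e^{3z}| ≤ e^{3r^1} = o(e^{3r^4}). So |f| ≥ e^{3r^4}(1 − o(1)) and ρ ≥ 4. Hence ρ = max(1, 4) = 4.
Therefore ρ = 4.

Order ρ = 4.


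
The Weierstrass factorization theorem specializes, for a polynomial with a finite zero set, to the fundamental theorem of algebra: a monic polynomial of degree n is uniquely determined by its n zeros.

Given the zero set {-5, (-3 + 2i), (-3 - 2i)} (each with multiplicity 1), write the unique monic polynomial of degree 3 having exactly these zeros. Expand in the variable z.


The polynomial is p(z) = ∏_{α ∈ S} (z − α), where S = {-5, (-3 + 2i), (-3 - 2i)}.
Expanding the product yields: p(z) = z^3 + 11·z^2 + 43·z + 65.
Note conjugate pairs combine to real quadratics: (z − (-3+2i))(z − (-3−2i)) = z² + 6z + 13.
The resulting polynomial has degree 3 and real coefficients as required.

p(z) = z^3 + 11·z^2 + 43·z + 65.


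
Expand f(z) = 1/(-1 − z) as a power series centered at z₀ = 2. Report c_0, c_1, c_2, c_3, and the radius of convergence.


Let w = z − z₀, so z = z₀ + w.
Then -1 − z = -1 − (z₀ + w) = (-1 − z₀) − w = -3 − w.
f(z) = 1/(-3 − w) = (1/(-3)) · 1/(1 − w/(-3)) = Σ_{n≥0} w^n / (-3)^(n+1).
So c_n = 1/(-3)^(n+1):
  c_0 = 1/(-3)^1 = -1/3.
  c_1 = 1/(-3)^2 = 1/9.
  c_2 = 1/(-3)^3 = -1/27.
  c_3 = 1/(-3)^4 = 1/81.
The series is valid for |w/d| < 1, i.e. |z − z₀| < |d|.
Radius of convergence: R = |-1 − z₀| = |-3| = 3 (distance from z₀ to the singularity z = -1).

c_0 = -1/3, c_1 = 1/9, c_2 = -1/27, c_3 = 1/81; R = 3.


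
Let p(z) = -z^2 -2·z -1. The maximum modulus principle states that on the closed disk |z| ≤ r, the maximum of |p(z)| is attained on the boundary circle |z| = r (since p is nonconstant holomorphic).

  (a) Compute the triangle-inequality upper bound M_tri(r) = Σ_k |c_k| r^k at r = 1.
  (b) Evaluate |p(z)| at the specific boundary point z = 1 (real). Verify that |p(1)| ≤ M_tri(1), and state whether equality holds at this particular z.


Coefficients: c_0 = -1, c_1 = -2, c_2 = -1. Radius r = 1.
Part (a). Triangle bound: M_tri(r) = Σ_k |c_k| r^k
  = |-1|·1^0 + |-2|·1^1 + |-1|·1^2
  = 1 + 2 + 1 = 4.
This bounds M(r) := max_{|z|=r} |p(z)| from above; equality holds iff all terms c_k z^k can be made to align in phase at a single z on |z|=r.
Part (b). At z = 1 (real, on the circle |z| = r):
  p(1) = (-1)·1^0 + (-2)·1^1 + (-1)·1^2 = -4.
  |p(1)| = 4.
Since all nonzero coefficients share the same sign, |p(1)| = 4 = M_tri(1); the triangle bound is attained at z = 1, so in fact M(r) = 4.

M_tri(1) = 4; |p(1)| = 4; equality at z=1: yes.


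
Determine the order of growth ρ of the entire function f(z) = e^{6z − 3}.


|e^{6z − 3}| = e^{Re(6·z) + -3} ≤ e^{6|z|^1 + -3} = e^{6r^1 + -3} on |z| = r, so ρ ≤ 1. Choosing z on |z|=r so that 6·z is real positive (always possible by picking arg z appropriately) gives |f(z)| = e^{6r^1 + -3}, matching the bound. The additive constant -3 does not affect log log M(r) ~ 1·log r. Hence ρ = 1.
Therefore ρ = 1.

Order ρ = 1.


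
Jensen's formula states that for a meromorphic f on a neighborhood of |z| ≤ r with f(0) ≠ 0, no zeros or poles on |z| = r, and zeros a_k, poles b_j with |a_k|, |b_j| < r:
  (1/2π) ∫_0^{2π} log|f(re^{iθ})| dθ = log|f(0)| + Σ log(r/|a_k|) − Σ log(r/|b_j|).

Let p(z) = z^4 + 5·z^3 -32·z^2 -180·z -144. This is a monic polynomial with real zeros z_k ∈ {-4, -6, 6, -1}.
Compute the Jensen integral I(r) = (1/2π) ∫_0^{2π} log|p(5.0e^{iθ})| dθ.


Zeros: -6, -4, -1, 6; r = 5.0.
Inside |z| < r: -4, -1. Outside (|z| ≥ r): -6, 6.
p(0) = -144, so log|p(0)| = log(144) = 4.9698.
Apply Jensen: I(r) = log|p(0)| + Σ_k log(r/|z_k|), summed over zeros inside |z| < r.
  log(r/|z_k|) for z_k = -4: log(5.0/4) = 0.2231
  log(r/|z_k|) for z_k = -1: log(5.0/1) = 1.6094
  Outside zeros (-6, 6) contribute nothing to the Jensen sum.
Sum over inside zeros: 1.8326.
I(r) = log|p(0)| + (inside sum) = 4.9698 + 1.8326 = 6.8024.
Note: since some zeros are outside |z| ≤ r, the simplified n·log(r) form does NOT apply — only the inside zeros contribute.

I(r) ≈ 6.8024.


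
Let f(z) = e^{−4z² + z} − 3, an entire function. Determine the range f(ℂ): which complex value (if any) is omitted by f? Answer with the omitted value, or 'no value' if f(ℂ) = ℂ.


Little Picard bounds the complement of f(ℂ) to at most one point.
The exponent g(z) = −4z² + z is a nonconstant polynomial, hence surjective onto ℂ. So e^{g(z)} takes every value in {e^w : w ∈ ℂ} = ℂ ∖ {0}. Adding -3 shifts the range to ℂ ∖ {-3}. f omits exactly -3.

Omitted value: -3.


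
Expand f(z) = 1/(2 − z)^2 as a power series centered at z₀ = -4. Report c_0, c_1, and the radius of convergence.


Let w = z − z₀, so z = z₀ + w.
Then 2 − z = 2 − (z₀ + w) = (2 − z₀) − w = 6 − w.
f(z) = 1/(6 − w)^2 = (1/(6)^2) · (1 − w/(6))^{−2}.
By the binomial series (1−u)^{−2} = Σ_{n≥0} C(n+1, 1) u^n for |u|<1, with u = w/(6):
  c_n = C(n+1, 1) / (6)^(n+2).
  c_0 = 1/(6)^2 = 1/36.
  c_1 = 2/(6)^3 = 1/108.
The series is valid for |w/d| < 1, i.e. |z − z₀| < |d|.
Radius of convergence: R = |2 − z₀| = |6| = 6 (distance from z₀ to the singularity z = 2).

c_0 = 1/36, c_1 = 1/108; R = 6.


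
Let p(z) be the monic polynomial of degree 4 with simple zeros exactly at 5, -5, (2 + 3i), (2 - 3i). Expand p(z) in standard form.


The polynomial is p(z) = ∏_{α ∈ S} (z − α), where S = {5, -5, (2 + 3i), (2 - 3i)}.
Expanding the product yields: p(z) = z^4 -4·z^3 -12·z^2 + 100·z -325.
Note conjugate pairs combine to real quadratics: (z − (2+3i))(z − (2−3i)) = z² − 4z + 13.
The resulting polynomial has degree 4 and real coefficients as required.

p(z) = z^4 -4·z^3 -12·z^2 + 100·z -325.


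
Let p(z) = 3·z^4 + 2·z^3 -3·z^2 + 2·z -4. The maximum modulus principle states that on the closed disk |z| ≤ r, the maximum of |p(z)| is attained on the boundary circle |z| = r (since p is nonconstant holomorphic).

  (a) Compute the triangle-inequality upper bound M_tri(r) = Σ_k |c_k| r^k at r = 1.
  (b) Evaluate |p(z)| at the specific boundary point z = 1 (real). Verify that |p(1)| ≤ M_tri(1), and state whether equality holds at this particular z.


Coefficients: c_0 = -4, c_1 = 2, c_2 = -3, c_3 = 2, c_4 = 3. Radius r = 1.
Part (a). Triangle bound: M_tri(r) = Σ_k |c_k| r^k
  = |-4|·1^0 + |2|·1^1 + |-3|·1^2 + |2|·1^3 + |3|·1^4
  = 4 + 2 + 3 + 2 + 3 = 14.
This bounds M(r) := max_{|z|=r} |p(z)| from above; equality holds iff all terms c_k z^k can be made to align in phase at a single z on |z|=r.
Part (b). At z = 1 (real, on the circle |z| = r):
  p(1) = (-4)·1^0 + (2)·1^1 + (-3)·1^2 + (2)·1^3 + (3)·1^4 = 0.
  |p(1)| = 0.
Check: |p(1)| = 0 ≤ 14 = M_tri(1). ✓ Equality does not hold at z = 1 (the coefficients have mixed signs, so the terms do not all align in phase there).

M_tri(1) = 14; |p(1)| = 0; equality at z=1: no.


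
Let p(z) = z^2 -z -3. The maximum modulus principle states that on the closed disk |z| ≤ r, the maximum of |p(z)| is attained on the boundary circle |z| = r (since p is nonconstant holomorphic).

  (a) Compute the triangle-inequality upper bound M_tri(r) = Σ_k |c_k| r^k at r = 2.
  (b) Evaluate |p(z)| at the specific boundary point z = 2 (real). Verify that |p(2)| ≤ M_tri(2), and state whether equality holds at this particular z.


Coefficients: c_0 = -3, c_1 = -1, c_2 = 1. Radius r = 2.
Part (a). Triangle bound: M_tri(r) = Σ_k |c_k| r^k
  = |-3|·2^0 + |-1|·2^1 + |1|·2^2
  = 3 + 2 + 4 = 9.
This bounds M(r) := max_{|z|=r} |p(z)| from above; equality holds iff all terms c_k z^k can be made to align in phase at a single z on |z|=r.
Part (b). At z = 2 (real, on the circle |z| = r):
  p(2) = (-3)·2^0 + (-1)·2^1 + (1)·2^2 = -1.
  |p(2)| = 1.
Check: |p(2)| = 1 ≤ 9 = M_tri(2). ✓ Equality does not hold at z = 2 (the coefficients have mixed signs, so the terms do not all align in phase there).

M_tri(2) = 9; |p(2)| = 1; equality at z=2: no.


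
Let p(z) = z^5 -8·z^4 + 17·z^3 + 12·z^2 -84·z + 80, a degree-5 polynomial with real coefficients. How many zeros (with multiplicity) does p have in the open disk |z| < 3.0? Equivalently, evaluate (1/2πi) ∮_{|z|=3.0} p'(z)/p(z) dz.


The zeros of p are: -2, 4, 2, (2 + 1i), (2 - 1i).
Their magnitudes are: 2, 4, 2, 2.236, 2.236.
Zeros with |z| < R = 3.0: -2, 2, (2 + 1i), (2 - 1i).
Count = 4.
By the argument principle, (1/2πi) ∮_{|z|=R} p'(z)/p(z) dz equals exactly this count.

Number of zeros inside |z| < 3.0: 4.


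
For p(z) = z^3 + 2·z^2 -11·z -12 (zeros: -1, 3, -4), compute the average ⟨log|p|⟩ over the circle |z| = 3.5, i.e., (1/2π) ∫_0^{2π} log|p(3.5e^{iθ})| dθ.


Zeros: -4, -1, 3; r = 3.5.
Inside |z| < r: -1, 3. Outside (|z| ≥ r): -4.
p(0) = -12, so log|p(0)| = log(12) = 2.4849.
Apply Jensen: I(r) = log|p(0)| + Σ_k log(r/|z_k|), summed over zeros inside |z| < r.
  log(r/|z_k|) for z_k = -1: log(3.5/1) = 1.2528
  log(r/|z_k|) for z_k = 3: log(3.5/3) = 0.1542
  Outside zeros (-4) contribute nothing to the Jensen sum.
Sum over inside zeros: 1.4069.
I(r) = log|p(0)| + (inside sum) = 2.4849 + 1.4069 = 3.8918.
Note: since some zeros are outside |z| ≤ r, the simplified n·log(r) form does NOT apply — only the inside zeros contribute.

I(r) ≈ 3.8918.


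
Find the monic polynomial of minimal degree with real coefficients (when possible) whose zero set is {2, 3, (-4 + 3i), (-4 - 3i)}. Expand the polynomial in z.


The polynomial is p(z) = ∏_{α ∈ S} (z − α), where S = {2, 3, (-4 + 3i), (-4 - 3i)}.
Expanding the product yields: p(z) = z^4 + 3·z^3 -9·z^2 -77·z + 150.
Note conjugate pairs combine to real quadratics: (z − (-4+3i))(z − (-4−3i)) = z² + 8z + 25.
The resulting polynomial has degree 4 and real coefficients as required.

p(z) = z^4 + 3·z^3 -9·z^2 -77·z + 150.


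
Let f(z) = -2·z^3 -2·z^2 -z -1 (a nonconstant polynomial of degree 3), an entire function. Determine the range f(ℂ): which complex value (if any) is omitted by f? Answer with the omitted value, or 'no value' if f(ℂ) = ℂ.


Little Picard bounds the complement of f(ℂ) to at most one point.
For every w ∈ ℂ, the equation p(z) − w = 0 is a nonconstant polynomial in z and hence has at least one root by the fundamental theorem of algebra. So p is surjective onto ℂ, omitting no value.

Omitted value: no value.


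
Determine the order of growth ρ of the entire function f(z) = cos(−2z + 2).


cos(w) is a linear combination of e^{iw} and e^{−iw} (or e^w, e^{−w} in the hyperbolic case), so |cos(w)| ≤ e^{|w|}. With w = −2z + 2, |w| ≤ 2|z| + 2 = 2r + 2 on |z| = r, giving M(r) ≤ e^{2r + 2}, so ρ ≤ 1. On a suitable ray (z = it for sin/cos; z = t for sinh/cosh, t real → ∞), |cos(−2z + 2)| grows like e^{2|t|}/2, so ρ ≥ 1. Hence ρ = 1.
Therefore ρ = 1.

Order ρ = 1.


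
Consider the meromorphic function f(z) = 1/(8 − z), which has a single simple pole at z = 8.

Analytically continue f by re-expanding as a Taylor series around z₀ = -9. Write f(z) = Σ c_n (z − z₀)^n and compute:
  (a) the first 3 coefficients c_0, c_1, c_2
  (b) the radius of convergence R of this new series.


Let w = z − z₀, so z = z₀ + w.
Then 8 − z = 8 − (z₀ + w) = (8 − z₀) − w = 17 − w.
f(z) = 1/(17 − w) = (1/(17)) · 1/(1 − w/(17)) = Σ_{n≥0} w^n / (17)^(n+1).
So c_n = 1/(17)^(n+1):
  c_0 = 1/(17)^1 = 1/17.
  c_1 = 1/(17)^2 = 1/289.
  c_2 = 1/(17)^3 = 1/4913.
The series is valid for |w/d| < 1, i.e. |z − z₀| < |d|.
Radius of convergence: R = |8 − z₀| = |17| = 17 (distance from z₀ to the singularity z = 8).

c_0 = 1/17, c_1 = 1/289, c_2 = 1/4913; R = 17.


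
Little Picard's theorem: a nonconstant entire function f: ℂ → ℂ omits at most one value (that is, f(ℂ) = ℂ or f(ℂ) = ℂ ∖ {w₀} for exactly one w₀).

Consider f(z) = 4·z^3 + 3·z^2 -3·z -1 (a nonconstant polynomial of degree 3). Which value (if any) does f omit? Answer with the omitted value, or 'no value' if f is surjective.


Little Picard bounds the complement of f(ℂ) to at most one point.
For every w ∈ ℂ, the equation p(z) − w = 0 is a nonconstant polynomial in z and hence has at least one root by the fundamental theorem of algebra. So p is surjective onto ℂ, omitting no value.

Omitted value: no value.


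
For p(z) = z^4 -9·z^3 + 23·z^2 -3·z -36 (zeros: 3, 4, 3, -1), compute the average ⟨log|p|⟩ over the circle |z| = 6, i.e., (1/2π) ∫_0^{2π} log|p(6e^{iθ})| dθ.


Zeros: -1, 3, 3, 4; r = 6.
Inside |z| < r: -1, 3, 3, 4. Outside (|z| ≥ r): ∅.
p(0) = -36, so log|p(0)| = log(36) = 3.5835.
Apply Jensen: I(r) = log|p(0)| + Σ_k log(r/|z_k|), summed over zeros inside |z| < r.
  log(r/|z_k|) for z_k = 3: log(6/3) = 0.6931
  log(r/|z_k|) for z_k = 4: log(6/4) = 0.4055
  log(r/|z_k|) for z_k = 3: log(6/3) = 0.6931
  log(r/|z_k|) for z_k = -1: log(6/1) = 1.7918
Sum over inside zeros: 3.5835.
I(r) = log|p(0)| + (inside sum) = 3.5835 + 3.5835 = 7.1670.
Closed form (all zeros inside, monic): I(r) = n·log(r) = 4·log(6) = 7.1670. ✓

I(r) ≈ 7.1670.


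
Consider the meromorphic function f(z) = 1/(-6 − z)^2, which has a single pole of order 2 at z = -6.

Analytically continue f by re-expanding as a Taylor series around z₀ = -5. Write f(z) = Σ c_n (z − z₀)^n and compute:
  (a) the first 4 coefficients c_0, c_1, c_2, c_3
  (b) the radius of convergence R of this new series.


Let w = z − z₀, so z = z₀ + w.
Then -6 − z = -6 − (z₀ + w) = (-6 − z₀) − w = -1 − w.
f(z) = 1/(-1 − w)^2 = (1/(-1)^2) · (1 − w/(-1))^{−2}.
By the binomial series (1−u)^{−2} = Σ_{n≥0} C(n+1, 1) u^n for |u|<1, with u = w/(-1):
  c_n = C(n+1, 1) / (-1)^(n+2).
  c_0 = 1/(-1)^2 = 1.
  c_1 = 2/(-1)^3 = -2.
  c_2 = 3/(-1)^4 = 3.
  c_3 = 4/(-1)^5 = -4.
The series is valid for |w/d| < 1, i.e. |z − z₀| < |d|.
Radius of convergence: R = |-6 − z₀| = |-1| = 1 (distance from z₀ to the singularity z = -6).

c_0 = 1, c_1 = -2, c_2 = 3, c_3 = -4; R = 1.


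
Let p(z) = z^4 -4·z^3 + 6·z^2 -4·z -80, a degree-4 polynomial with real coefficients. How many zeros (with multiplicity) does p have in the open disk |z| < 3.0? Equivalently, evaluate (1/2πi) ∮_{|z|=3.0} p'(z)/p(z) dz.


The zeros of p are: 4, (1 + 3i), (1 - 3i), -2.
Their magnitudes are: 4, 3.162, 3.162, 2.
Zeros with |z| < R = 3.0: -2.
Count = 1.
By the argument principle, (1/2πi) ∮_{|z|=R} p'(z)/p(z) dz equals exactly this count.

Number of zeros inside |z| < 3.0: 1.


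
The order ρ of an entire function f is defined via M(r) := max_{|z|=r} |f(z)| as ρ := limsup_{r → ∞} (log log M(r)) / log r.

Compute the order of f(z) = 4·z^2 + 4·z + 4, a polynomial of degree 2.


|f(z)| ≤ Σ|c_k|·r^k = O(r^2) as r → ∞. Polynomial growth is O(e^{r^ε}) for every ε > 0 (since r^2/e^{r^ε} → 0), so ρ ≤ ε for all ε > 0, i.e. ρ = 0. Every nonconstant polynomial has order 0.
Therefore ρ = 0.

Order ρ = 0.


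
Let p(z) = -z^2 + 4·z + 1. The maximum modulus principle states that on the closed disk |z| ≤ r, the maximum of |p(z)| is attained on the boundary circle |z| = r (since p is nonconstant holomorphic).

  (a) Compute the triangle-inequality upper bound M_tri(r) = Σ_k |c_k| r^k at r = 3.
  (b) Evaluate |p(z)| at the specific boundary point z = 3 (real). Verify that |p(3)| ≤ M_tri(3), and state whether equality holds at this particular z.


Coefficients: c_0 = 1, c_1 = 4, c_2 = -1. Radius r = 3.
Part (a). Triangle bound: M_tri(r) = Σ_k |c_k| r^k
  = |1|·3^0 + |4|·3^1 + |-1|·3^2
  = 1 + 12 + 9 = 22.
This bounds M(r) := max_{|z|=r} |p(z)| from above; equality holds iff all terms c_k z^k can be made to align in phase at a single z on |z|=r.
Part (b). At z = 3 (real, on the circle |z| = r):
  p(3) = (1)·3^0 + (4)·3^1 + (-1)·3^2 = 4.
  |p(3)| = 4.
Check: |p(3)| = 4 ≤ 22 = M_tri(3). ✓ Equality does not hold at z = 3 (the coefficients have mixed signs, so the terms do not all align in phase there).

M_tri(3) = 22; |p(3)| = 4; equality at z=3: no.


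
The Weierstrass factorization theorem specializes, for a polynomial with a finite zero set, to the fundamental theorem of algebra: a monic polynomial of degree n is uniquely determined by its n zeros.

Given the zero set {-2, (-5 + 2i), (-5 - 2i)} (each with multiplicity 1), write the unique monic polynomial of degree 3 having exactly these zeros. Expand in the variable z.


The polynomial is p(z) = ∏_{α ∈ S} (z − α), where S = {-2, (-5 + 2i), (-5 - 2i)}.
Expanding the product yields: p(z) = z^3 + 12·z^2 + 49·z + 58.
Note conjugate pairs combine to real quadratics: (z − (-5+2i))(z − (-5−2i)) = z² + 10z + 29.
The resulting polynomial has degree 3 and real coefficients as required.

p(z) = z^3 + 12·z^2 + 49·z + 58.


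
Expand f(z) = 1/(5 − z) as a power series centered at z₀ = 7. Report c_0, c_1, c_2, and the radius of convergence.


Let w = z − z₀, so z = z₀ + w.
Then 5 − z = 5 − (z₀ + w) = (5 − z₀) − w = -2 − w.
f(z) = 1/(-2 − w) = (1/(-2)) · 1/(1 − w/(-2)) = Σ_{n≥0} w^n / (-2)^(n+1).
So c_n = 1/(-2)^(n+1):
  c_0 = 1/(-2)^1 = -1/2.
  c_1 = 1/(-2)^2 = 1/4.
  c_2 = 1/(-2)^3 = -1/8.
The series is valid for |w/d| < 1, i.e. |z − z₀| < |d|.
Radius of convergence: R = |5 − z₀| = |-2| = 2 (distance from z₀ to the singularity z = 5).

c_0 = -1/2, c_1 = 1/4, c_2 = -1/8; R = 2.


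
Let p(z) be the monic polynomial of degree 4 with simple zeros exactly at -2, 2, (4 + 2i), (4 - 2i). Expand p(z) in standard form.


The polynomial is p(z) = ∏_{α ∈ S} (z − α), where S = {-2, 2, (4 + 2i), (4 - 2i)}.
Expanding the product yields: p(z) = z^4 -8·z^3 + 16·z^2 + 32·z -80.
Note conjugate pairs combine to real quadratics: (z − (4+2i))(z − (4−2i)) = z² − 8z + 20.
The resulting polynomial has degree 4 and real coefficients as required.

p(z) = z^4 -8·z^3 + 16·z^2 + 32·z -80.


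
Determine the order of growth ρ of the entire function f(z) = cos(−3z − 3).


cos(w) is a linear combination of e^{iw} and e^{−iw} (or e^w, e^{−w} in the hyperbolic case), so |cos(w)| ≤ e^{|w|}. With w = −3z − 3, |w| ≤ 3|z| + 3 = 3r + 3 on |z| = r, giving M(r) ≤ e^{3r + 3}, so ρ ≤ 1. On a suitable ray (z = it for sin/cos; z = t for sinh/cosh, t real → ∞), |cos(−3z − 3)| grows like e^{3|t|}/2, so ρ ≥ 1. Hence ρ = 1.
Therefore ρ = 1.

Order ρ = 1.


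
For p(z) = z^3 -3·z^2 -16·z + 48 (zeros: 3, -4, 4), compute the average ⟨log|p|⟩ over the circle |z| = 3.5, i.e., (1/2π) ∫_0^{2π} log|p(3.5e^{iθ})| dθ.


Zeros: -4, 3, 4; r = 3.5.
Inside |z| < r: 3. Outside (|z| ≥ r): -4, 4.
p(0) = 48, so log|p(0)| = log(48) = 3.8712.
Apply Jensen: I(r) = log|p(0)| + Σ_k log(r/|z_k|), summed over zeros inside |z| < r.
  log(r/|z_k|) for z_k = 3: log(3.5/3) = 0.1542
  Outside zeros (-4, 4) contribute nothing to the Jensen sum.
Sum over inside zeros: 0.1542.
I(r) = log|p(0)| + (inside sum) = 3.8712 + 0.1542 = 4.0254.
Note: since some zeros are outside |z| ≤ r, the simplified n·log(r) form does NOT apply — only the inside zeros contribute.

I(r) ≈ 4.0254.


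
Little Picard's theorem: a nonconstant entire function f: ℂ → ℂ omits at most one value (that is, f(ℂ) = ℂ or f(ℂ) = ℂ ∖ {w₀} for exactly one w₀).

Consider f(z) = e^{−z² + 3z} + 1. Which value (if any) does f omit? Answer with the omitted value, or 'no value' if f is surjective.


Little Picard bounds the complement of f(ℂ) to at most one point.
The exponent g(z) = −z² + 3z is a nonconstant polynomial, hence surjective onto ℂ. So e^{g(z)} takes every value in {e^w : w ∈ ℂ} = ℂ ∖ {0}. Adding 1 shifts the range to ℂ ∖ {1}. f omits exactly 1.

Omitted value: 1.


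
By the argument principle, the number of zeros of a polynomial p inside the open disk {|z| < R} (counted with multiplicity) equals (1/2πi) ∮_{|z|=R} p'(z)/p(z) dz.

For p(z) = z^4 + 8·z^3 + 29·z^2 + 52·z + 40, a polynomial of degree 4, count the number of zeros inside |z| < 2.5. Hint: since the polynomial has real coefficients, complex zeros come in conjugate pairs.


The zeros of p are: (-2 + 1i), (-2 - 1i), (-2 + 2i), (-2 - 2i).
Their magnitudes are: 2.236, 2.236, 2.828, 2.828.
Zeros with |z| < R = 2.5: (-2 + 1i), (-2 - 1i).
Count = 2.
By the argument principle, (1/2πi) ∮_{|z|=R} p'(z)/p(z) dz equals exactly this count.

Number of zeros inside |z| < 2.5: 2.


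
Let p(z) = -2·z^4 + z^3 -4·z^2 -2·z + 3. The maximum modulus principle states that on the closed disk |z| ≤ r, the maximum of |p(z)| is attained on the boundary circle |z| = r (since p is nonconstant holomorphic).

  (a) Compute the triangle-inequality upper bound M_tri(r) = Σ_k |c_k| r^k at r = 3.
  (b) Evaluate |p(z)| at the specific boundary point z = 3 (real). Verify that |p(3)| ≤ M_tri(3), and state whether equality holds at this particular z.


Coefficients: c_0 = 3, c_1 = -2, c_2 = -4, c_3 = 1, c_4 = -2. Radius r = 3.
Part (a). Triangle bound: M_tri(r) = Σ_k |c_k| r^k
  = |3|·3^0 + |-2|·3^1 + |-4|·3^2 + |1|·3^3 + |-2|·3^4
  = 3 + 6 + 36 + 27 + 162 = 234.
This bounds M(r) := max_{|z|=r} |p(z)| from above; equality holds iff all terms c_k z^k can be made to align in phase at a single z on |z|=r.
Part (b). At z = 3 (real, on the circle |z| = r):
  p(3) = (3)·3^0 + (-2)·3^1 + (-4)·3^2 + (1)·3^3 + (-2)·3^4 = -174.
  |p(3)| = 174.
Check: |p(3)| = 174 ≤ 234 = M_tri(3). ✓ Equality does not hold at z = 3 (the coefficients have mixed signs, so the terms do not all align in phase there).

M_tri(3) = 234; |p(3)| = 174; equality at z=3: no.


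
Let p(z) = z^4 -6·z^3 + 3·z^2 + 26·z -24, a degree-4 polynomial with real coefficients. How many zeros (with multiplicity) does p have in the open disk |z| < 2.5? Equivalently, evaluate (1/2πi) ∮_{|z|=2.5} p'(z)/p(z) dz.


The zeros of p are: 1, 4, -2, 3.
Their magnitudes are: 1, 4, 2, 3.
Zeros with |z| < R = 2.5: 1, -2.
Count = 2.
By the argument principle, (1/2πi) ∮_{|z|=R} p'(z)/p(z) dz equals exactly this count.

Number of zeros inside |z| < 2.5: 2.


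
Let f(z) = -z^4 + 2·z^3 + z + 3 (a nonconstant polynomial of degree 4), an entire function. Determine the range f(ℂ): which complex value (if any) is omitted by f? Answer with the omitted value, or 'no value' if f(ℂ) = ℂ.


Little Picard bounds the complement of f(ℂ) to at most one point.
For every w ∈ ℂ, the equation p(z) − w = 0 is a nonconstant polynomial in z and hence has at least one root by the fundamental theorem of algebra. So p is surjective onto ℂ, omitting no value.

Omitted value: no value.


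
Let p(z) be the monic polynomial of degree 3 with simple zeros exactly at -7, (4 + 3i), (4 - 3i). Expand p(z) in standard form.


The polynomial is p(z) = ∏_{α ∈ S} (z − α), where S = {-7, (4 + 3i), (4 - 3i)}.
Expanding the product yields: p(z) = z^3 -z^2 -31·z + 175.
Note conjugate pairs combine to real quadratics: (z − (4+3i))(z − (4−3i)) = z² − 8z + 25.
The resulting polynomial has degree 3 and real coefficients as required.

p(z) = z^3 -z^2 -31·z + 175.


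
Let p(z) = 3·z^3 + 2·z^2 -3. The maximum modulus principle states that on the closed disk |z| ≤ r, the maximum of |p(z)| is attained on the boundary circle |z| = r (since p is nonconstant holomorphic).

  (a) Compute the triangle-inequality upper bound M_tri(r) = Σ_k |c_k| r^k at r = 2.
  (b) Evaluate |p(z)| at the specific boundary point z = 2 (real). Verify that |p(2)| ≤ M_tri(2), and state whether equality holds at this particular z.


Coefficients: c_0 = -3, c_1 = 0, c_2 = 2, c_3 = 3. Radius r = 2.
Part (a). Triangle bound: M_tri(r) = Σ_k |c_k| r^k
  = |-3|·2^0 + |0|·2^1 + |2|·2^2 + |3|·2^3
  = 3 + 0 + 8 + 24 = 35.
This bounds M(r) := max_{|z|=r} |p(z)| from above; equality holds iff all terms c_k z^k can be made to align in phase at a single z on |z|=r.
Part (b). At z = 2 (real, on the circle |z| = r):
  p(2) = (-3)·2^0 + (0)·2^1 + (2)·2^2 + (3)·2^3 = 29.
  |p(2)| = 29.
Check: |p(2)| = 29 ≤ 35 = M_tri(2). ✓ Equality does not hold at z = 2 (the coefficients have mixed signs, so the terms do not all align in phase there).

M_tri(2) = 35; |p(2)| = 29; equality at z=2: no.


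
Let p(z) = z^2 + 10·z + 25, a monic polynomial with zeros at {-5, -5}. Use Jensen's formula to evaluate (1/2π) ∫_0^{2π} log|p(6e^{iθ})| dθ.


Zeros: -5, -5; r = 6.
Inside |z| < r: -5, -5. Outside (|z| ≥ r): ∅.
p(0) = 25, so log|p(0)| = log(25) = 3.2189.
Apply Jensen: I(r) = log|p(0)| + Σ_k log(r/|z_k|), summed over zeros inside |z| < r.
  log(r/|z_k|) for z_k = -5: log(6/5) = 0.1823
  log(r/|z_k|) for z_k = -5: log(6/5) = 0.1823
Sum over inside zeros: 0.3646.
I(r) = log|p(0)| + (inside sum) = 3.2189 + 0.3646 = 3.5835.
Closed form (all zeros inside, monic): I(r) = n·log(r) = 2·log(6) = 3.5835. ✓

I(r) ≈ 3.5835.


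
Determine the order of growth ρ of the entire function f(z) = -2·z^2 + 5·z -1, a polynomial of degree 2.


|f(z)| ≤ Σ|c_k|·r^k = O(r^2) as r → ∞. Polynomial growth is O(e^{r^ε}) for every ε > 0 (since r^2/e^{r^ε} → 0), so ρ ≤ ε for all ε > 0, i.e. ρ = 0. Every nonconstant polynomial has order 0.
Therefore ρ = 0.

Order ρ = 0.


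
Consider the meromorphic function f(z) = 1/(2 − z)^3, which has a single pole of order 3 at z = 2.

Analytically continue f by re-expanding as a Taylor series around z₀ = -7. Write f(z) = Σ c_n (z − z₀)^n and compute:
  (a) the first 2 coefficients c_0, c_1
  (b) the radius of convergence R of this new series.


Let w = z − z₀, so z = z₀ + w.
Then 2 − z = 2 − (z₀ + w) = (2 − z₀) − w = 9 − w.
f(z) = 1/(9 − w)^3 = (1/(9)^3) · (1 − w/(9))^{−3}.
By the binomial series (1−u)^{−3} = Σ_{n≥0} C(n+2, 2) u^n for |u|<1, with u = w/(9):
  c_n = C(n+2, 2) / (9)^(n+3).
  c_0 = 1/(9)^3 = 1/729.
  c_1 = 3/(9)^4 = 1/2187.
The series is valid for |w/d| < 1, i.e. |z − z₀| < |d|.
Radius of convergence: R = |2 − z₀| = |9| = 9 (distance from z₀ to the singularity z = 2).

c_0 = 1/729, c_1 = 1/2187; R = 9.


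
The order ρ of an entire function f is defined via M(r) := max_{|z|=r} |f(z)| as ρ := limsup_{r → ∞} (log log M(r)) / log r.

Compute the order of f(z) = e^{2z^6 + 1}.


|e^{2z^6 + 1}| = e^{Re(2·z^6) + 1} ≤ e^{2|z|^6 + 1} = e^{2r^6 + 1} on |z| = r, so ρ ≤ 6. Choosing z on |z|=r so that 2·z^6 is real positive (always possible by picking arg z appropriately) gives |f(z)| = e^{2r^6 + 1}, matching the bound. The additive constant 1 does not affect log log M(r) ~ 6·log r. Hence ρ = 6.
Therefore ρ = 6.

Order ρ = 6.


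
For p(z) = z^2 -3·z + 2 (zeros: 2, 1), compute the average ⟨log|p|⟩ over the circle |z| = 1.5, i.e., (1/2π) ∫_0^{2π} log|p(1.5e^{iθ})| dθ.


Zeros: 1, 2; r = 1.5.
Inside |z| < r: 1. Outside (|z| ≥ r): 2.
p(0) = 2, so log|p(0)| = log(2) = 0.6931.
Apply Jensen: I(r) = log|p(0)| + Σ_k log(r/|z_k|), summed over zeros inside |z| < r.
  log(r/|z_k|) for z_k = 1: log(1.5/1) = 0.4055
  Outside zeros (2) contribute nothing to the Jensen sum.
Sum over inside zeros: 0.4055.
I(r) = log|p(0)| + (inside sum) = 0.6931 + 0.4055 = 1.0986.
Note: since some zeros are outside |z| ≤ r, the simplified n·log(r) form does NOT apply — only the inside zeros contribute.

I(r) ≈ 1.0986.


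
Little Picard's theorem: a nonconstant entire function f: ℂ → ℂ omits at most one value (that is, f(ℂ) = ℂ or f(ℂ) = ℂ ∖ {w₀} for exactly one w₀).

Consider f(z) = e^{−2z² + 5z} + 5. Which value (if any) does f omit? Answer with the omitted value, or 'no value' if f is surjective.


Little Picard bounds the complement of f(ℂ) to at most one point.
The exponent g(z) = −2z² + 5z is a nonconstant polynomial, hence surjective onto ℂ. So e^{g(z)} takes every value in {e^w : w ∈ ℂ} = ℂ ∖ {0}. Adding 5 shifts the range to ℂ ∖ {5}. f omits exactly 5.

Omitted value: 5.


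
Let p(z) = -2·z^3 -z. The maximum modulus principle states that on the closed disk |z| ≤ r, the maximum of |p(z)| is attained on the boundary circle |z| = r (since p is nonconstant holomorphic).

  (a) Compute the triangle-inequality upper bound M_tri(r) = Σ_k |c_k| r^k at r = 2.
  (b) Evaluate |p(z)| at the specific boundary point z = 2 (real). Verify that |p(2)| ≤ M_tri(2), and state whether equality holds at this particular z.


Coefficients: c_0 = 0, c_1 = -1, c_2 = 0, c_3 = -2. Radius r = 2.
Part (a). Triangle bound: M_tri(r) = Σ_k |c_k| r^k
  = |0|·2^0 + |-1|·2^1 + |0|·2^2 + |-2|·2^3
  = 0 + 2 + 0 + 16 = 18.
This bounds M(r) := max_{|z|=r} |p(z)| from above; equality holds iff all terms c_k z^k can be made to align in phase at a single z on |z|=r.
Part (b). At z = 2 (real, on the circle |z| = r):
  p(2) = (0)·2^0 + (-1)·2^1 + (0)·2^2 + (-2)·2^3 = -18.
  |p(2)| = 18.
Since all nonzero coefficients share the same sign, |p(2)| = 18 = M_tri(2); the triangle bound is attained at z = 2, so in fact M(r) = 18.

M_tri(2) = 18; |p(2)| = 18; equality at z=2: yes.
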